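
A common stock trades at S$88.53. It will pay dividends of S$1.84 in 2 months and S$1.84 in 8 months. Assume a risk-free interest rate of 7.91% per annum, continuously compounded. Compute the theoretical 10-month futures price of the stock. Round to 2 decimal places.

S$90.76

PV(dividends) I = 1.84·e^(−0.0791·2/12) + 1.84·e^(−0.0791·8/12)
I = 1.8159 + 1.7455 = 3.5614
F = (S − I)·e^(rT) = (88.53 − 3.5614) · e^(0.0791·10/12)
= 84.9686 · e^0.065917 = 84.9686 × 1.068138 = S$90.76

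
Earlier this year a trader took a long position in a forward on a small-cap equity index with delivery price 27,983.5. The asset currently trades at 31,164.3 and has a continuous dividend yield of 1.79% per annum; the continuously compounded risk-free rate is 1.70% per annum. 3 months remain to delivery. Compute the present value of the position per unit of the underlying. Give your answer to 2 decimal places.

3160.33

Current fair forward for the remaining 3 months: F = S·e^((r − q)·T), (r − q) = 0.0170 − 0.0179 = -0.0009
F = 31164.3 · e^(-0.0009 × 3/12) = 31164.3 × 0.99977503 = 31157.2890
Value of long forward = (F − K)·e^(−rT) = (31157.2890 − 27983.5) · e^(−0.0170·3/12)
= 3173.7890 × 0.99575902 = 3160.33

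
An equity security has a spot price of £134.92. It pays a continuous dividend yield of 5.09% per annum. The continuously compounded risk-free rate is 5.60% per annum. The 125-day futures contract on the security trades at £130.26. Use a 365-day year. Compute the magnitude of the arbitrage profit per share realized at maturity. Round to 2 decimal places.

Fair futures: F* = S·e^(carry·T), with carry = (r − q) = 0.0560 − 0.0509 = 0.0051
F* = 134.92 · e^(0.0051 × 125/365) = 134.92 · e^0.001747 = 134.92 × 1.001749 = £135.1560
Market £130.26 < fair £135.1560: forward underpriced → reverse cash-and-carry (short spot, go long the forward).
At maturity, profit = |F_mkt − F*| = |130.26 − 135.1560| = £4.90 per share

£4.90 per share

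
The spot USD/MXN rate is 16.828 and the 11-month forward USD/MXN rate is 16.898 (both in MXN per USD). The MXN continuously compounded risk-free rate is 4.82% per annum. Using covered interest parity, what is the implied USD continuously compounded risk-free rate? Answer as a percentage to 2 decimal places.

F = S·e^((r_MXN − r_USD)T) ⇒ r_USD = r_MXN − ln(F/S)/T
ln(16.898/16.828) = 0.004151; /(11/12) = 0.004528
r_USD = 0.0482 − 0.004528 = 0.043672
r_USD = 4.37%

4.37%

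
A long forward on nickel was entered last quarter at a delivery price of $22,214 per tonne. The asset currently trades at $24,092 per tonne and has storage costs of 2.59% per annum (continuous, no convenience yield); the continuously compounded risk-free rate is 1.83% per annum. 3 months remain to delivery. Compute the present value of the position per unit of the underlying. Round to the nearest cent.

$2135.90 per tonne

Current fair forward for the remaining 3 months: F = S·e^((r + u)·T), (r + u) = 0.0183 + 0.0259 = 0.0442
F = 24092 · e^(0.0442 × 3/12) = 24092 × 1.01111128 = 24359.6930
Value of long forward = (F − K)·e^(−rT) = (24359.6930 − 22214) · e^(−0.0183·3/12)
= 2145.6930 × 0.99543545 = 2135.90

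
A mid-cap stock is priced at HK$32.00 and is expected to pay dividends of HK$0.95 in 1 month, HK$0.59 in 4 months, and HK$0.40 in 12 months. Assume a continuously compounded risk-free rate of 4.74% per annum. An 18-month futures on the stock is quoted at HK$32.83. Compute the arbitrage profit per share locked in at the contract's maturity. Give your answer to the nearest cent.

HK$0.52 per share

PV(dividends) I = 0.95·e^(−0.0474·1/12) + 0.59·e^(−0.0474·4/12) + 0.40·e^(−0.0474·12/12) = 1.9085
Fair futures F* = (S − I)·e^(rT) = (32.00 − 1.9085)·e^0.071100 = 30.0915 × 1.073689 = 32.3089
Market HK$32.83 > fair 32.3089: forward overpriced → cash-and-carry (borrow at r, buy the stock and collect the dividends, short the forward).
Profit at T = |F_mkt − F*| = |32.83 − 32.3089| = HK$0.52 per share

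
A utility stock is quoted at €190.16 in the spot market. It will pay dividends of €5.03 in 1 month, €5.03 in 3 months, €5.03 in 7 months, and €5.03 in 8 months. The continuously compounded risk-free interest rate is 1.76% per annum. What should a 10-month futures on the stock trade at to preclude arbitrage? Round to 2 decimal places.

PV(dividends) I = 5.03·e^(−0.0176·1/12) + 5.03·e^(−0.0176·3/12) + 5.03·e^(−0.0176·7/12) + 5.03·e^(−0.0176·8/12)
I = 5.0226 + 5.0079 + 4.9786 + 4.9713 = 19.9804
F = (S − I)·e^(rT) = (190.16 − 19.9804) · e^(0.0176·10/12)
= 170.1796 · e^0.014667 = 170.1796 × 1.014775 = €172.69

€172.69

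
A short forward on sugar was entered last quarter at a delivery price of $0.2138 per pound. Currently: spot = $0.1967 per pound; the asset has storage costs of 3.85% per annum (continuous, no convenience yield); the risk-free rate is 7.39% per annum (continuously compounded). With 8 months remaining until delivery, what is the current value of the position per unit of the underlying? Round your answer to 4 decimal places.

$0.0017 per pound

Current fair forward for the remaining 8 months: F = S·e^((r + u)·T), (r + u) = 0.0739 + 0.0385 = 0.1124
F = 0.1967 · e^(0.1124 × 8/12) = 0.1967 × 1.077812 = 0.2120
Value of long forward = (F − K)·e^(−rT) = (0.2120 − 0.2138) · e^(−0.0739·8/12)
= -0.0018 × 0.951927 = -0.0017
Short position value = −(long value) = $0.0017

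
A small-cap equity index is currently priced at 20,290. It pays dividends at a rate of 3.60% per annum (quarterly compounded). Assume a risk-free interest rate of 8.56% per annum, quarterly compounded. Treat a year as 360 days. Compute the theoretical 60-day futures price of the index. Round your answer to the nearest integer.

20,456

F = S · (1+r/4)^(4T) / (1+q/4)^(4T)
= 20290 × 1.014216 / 1.005991 = 20290 × 1.008176
F = 20,456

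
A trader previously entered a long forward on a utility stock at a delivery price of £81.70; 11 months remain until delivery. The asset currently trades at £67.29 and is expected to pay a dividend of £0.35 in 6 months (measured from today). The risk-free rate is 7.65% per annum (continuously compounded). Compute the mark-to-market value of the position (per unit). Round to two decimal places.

-£9.21

PV(remaining dividends) I = 0.35·e^(−0.0765·6/12) = 0.3369
Current forward F = (S − I)·e^(rT) = (67.29 − 0.3369)·e^(0.0765·11/12) = 66.9531 × 1.072642 = 71.8167
Value (long) = (F − K)·e^(−rT) = (71.8167 − 81.70) × 0.932277 = -9.2140
Value = -£9.21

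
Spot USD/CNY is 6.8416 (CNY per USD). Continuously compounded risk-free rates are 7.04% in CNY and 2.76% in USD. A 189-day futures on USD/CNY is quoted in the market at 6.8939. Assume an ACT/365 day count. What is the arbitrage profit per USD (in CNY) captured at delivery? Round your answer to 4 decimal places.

0.1010 per USD (in CNY)

Fair futures: F* = S·e^(carry·T), with carry = (r_CNY − r_USD) = 0.0704 − 0.0276 = 0.0428
F* = 6.8416 · e^(0.0428 × 189/365) = 6.8416 · e^0.022162 = 6.8416 × 1.022409 = 6.9949
Market 6.8939 < fair 6.9949: forward underpriced → reverse cash-and-carry (short spot, go long the forward).
At maturity, profit = |F_mkt − F*| = |6.8939 − 6.9949| = 0.1010 per USD (in CNY)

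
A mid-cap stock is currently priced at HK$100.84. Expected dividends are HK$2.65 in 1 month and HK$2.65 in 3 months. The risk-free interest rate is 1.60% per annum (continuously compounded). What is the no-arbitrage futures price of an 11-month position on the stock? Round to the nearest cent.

PV(dividends) I = 2.65·e^(−0.0160·1/12) + 2.65·e^(−0.0160·3/12)
I = 2.6465 + 2.6394 = 5.2859
F = (S − I)·e^(rT) = (100.84 − 5.2859) · e^(0.0160·11/12)
= 95.5541 · e^0.014667 = 95.5541 × 1.014775 = HK$96.97

HK$96.97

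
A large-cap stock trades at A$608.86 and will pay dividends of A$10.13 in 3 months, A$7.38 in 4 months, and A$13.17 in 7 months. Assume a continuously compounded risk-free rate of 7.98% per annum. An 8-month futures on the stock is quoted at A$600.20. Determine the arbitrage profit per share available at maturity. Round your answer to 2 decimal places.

PV(dividends) I = 10.13·e^(−0.0798·3/12) + 7.38·e^(−0.0798·4/12) + 13.17·e^(−0.0798·7/12) = 29.6872
Fair futures F* = (S − I)·e^(rT) = (608.86 − 29.6872)·e^0.053200 = 579.1728 × 1.054641 = 610.8194
Market A$600.20 < fair 610.8194: forward underpriced → reverse cash-and-carry (short the stock, invest proceeds at r, pay the dividends, go long the forward).
Profit at T = |F_mkt − F*| = |600.20 − 610.8194| = A$10.62 per share

A$10.62 per share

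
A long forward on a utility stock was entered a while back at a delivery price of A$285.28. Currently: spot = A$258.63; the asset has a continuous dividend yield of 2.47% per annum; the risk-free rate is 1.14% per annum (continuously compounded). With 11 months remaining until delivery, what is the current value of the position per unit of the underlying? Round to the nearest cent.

-A$29.47

Current fair forward for the remaining 11 months: F = S·e^((r − q)·T), (r − q) = 0.0114 − 0.0247 = -0.0133
F = 258.63 · e^(-0.0133 × 11/12) = 258.63 × 0.987882 = 255.4959
Value of long forward = (F − K)·e^(−rT) = (255.4959 − 285.28) · e^(−0.0114·11/12)
= -29.7841 × 0.989604 = -29.47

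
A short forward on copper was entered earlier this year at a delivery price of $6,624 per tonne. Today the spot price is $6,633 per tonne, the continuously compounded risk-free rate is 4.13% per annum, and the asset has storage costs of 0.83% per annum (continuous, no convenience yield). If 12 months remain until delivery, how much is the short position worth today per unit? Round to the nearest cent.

Current fair forward for the remaining 12 months: F = S·e^((r + u)·T), (r + u) = 0.0413 + 0.0083 = 0.0496
F = 6633 · e^(0.0496 × 12/12) = 6633 × 1.05085067 = 6970.2925
Value of long forward = (F − K)·e^(−rT) = (6970.2925 − 6624) · e^(−0.0413·12/12)
= 346.2925 × 0.95954122 = 332.28
Short position value = −(long value) = -$332.28

-$332.28 per tonne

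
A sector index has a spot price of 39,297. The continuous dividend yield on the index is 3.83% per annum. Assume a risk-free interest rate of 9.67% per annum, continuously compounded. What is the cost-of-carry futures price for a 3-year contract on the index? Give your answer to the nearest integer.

46,822

F = S·e^((r − q)T) = 39297 · e^((0.0967 − 0.0383) × 3)
= 39297 · e^0.175200 = 39297 × 1.191484
F = 46,822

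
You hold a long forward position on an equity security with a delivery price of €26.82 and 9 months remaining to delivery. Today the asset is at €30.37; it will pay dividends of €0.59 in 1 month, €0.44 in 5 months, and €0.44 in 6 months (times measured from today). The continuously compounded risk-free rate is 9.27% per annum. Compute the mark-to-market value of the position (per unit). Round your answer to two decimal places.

PV(remaining dividends) I = 0.59·e^(−0.0927·1/12) + 0.44·e^(−0.0927·5/12) + 0.44·e^(−0.0927·6/12) = 1.4289
Current forward F = (S − I)·e^(rT) = (30.37 − 1.4289)·e^(0.0927·9/12) = 28.9411 × 1.071999 = 31.0248
Value (long) = (F − K)·e^(−rT) = (31.0248 − 26.82) × 0.932837 = 3.9224
Value = €3.92

€3.92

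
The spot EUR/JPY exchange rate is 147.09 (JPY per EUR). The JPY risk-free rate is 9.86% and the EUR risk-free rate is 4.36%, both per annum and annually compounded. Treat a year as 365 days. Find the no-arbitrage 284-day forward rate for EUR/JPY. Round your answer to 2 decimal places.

153.09

By covered interest parity, F = S · (1+r_JPY)^T / (1+r_EUR)^T
= 147.09 × 1.075912 / 1.033763 = 147.09 × 1.040772
F = 153.09 JPY per EUR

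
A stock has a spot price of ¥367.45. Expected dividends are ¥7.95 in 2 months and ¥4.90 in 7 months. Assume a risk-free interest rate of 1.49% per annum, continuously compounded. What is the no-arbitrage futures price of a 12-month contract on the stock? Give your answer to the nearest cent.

¥359.99

PV(dividends) I = 7.95·e^(−0.0149·2/12) + 4.90·e^(−0.0149·7/12)
I = 7.9303 + 4.8576 = 12.7879
F = (S − I)·e^(rT) = (367.45 − 12.7879) · e^(0.0149·12/12)
= 354.6621 · e^0.014900 = 354.6621 × 1.015012 = ¥359.99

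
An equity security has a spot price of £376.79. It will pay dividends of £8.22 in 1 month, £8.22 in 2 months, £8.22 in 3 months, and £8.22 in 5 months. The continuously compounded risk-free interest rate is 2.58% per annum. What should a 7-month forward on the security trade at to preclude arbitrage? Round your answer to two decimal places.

PV(dividends) I = 8.22·e^(−0.0258·1/12) + 8.22·e^(−0.0258·2/12) + 8.22·e^(−0.0258·3/12) + 8.22·e^(−0.0258·5/12)
I = 8.2023 + 8.1847 + 8.1672 + 8.1321 = 32.6863
F = (S − I)·e^(rT) = (376.79 − 32.6863) · e^(0.0258·7/12)
= 344.1037 · e^0.015050 = 344.1037 × 1.015164 = £349.32

£349.32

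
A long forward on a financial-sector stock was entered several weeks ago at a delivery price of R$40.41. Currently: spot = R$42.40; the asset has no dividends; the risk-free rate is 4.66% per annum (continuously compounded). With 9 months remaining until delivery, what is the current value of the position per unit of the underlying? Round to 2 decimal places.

R$3.38

Current fair forward for the remaining 9 months: F = S·e^(r·T), r = 0.0466
F = 42.40 · e^(0.0466 × 9/12) = 42.40 × 1.035568 = 43.9081
Value of long forward = (F − K)·e^(−rT) = (43.9081 − 40.41) · e^(−0.0466·9/12)
= 3.4981 × 0.965654 = 3.38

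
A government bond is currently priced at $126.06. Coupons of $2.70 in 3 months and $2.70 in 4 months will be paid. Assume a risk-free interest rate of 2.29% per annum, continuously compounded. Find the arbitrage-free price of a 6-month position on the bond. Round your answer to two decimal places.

PV(coupons) I = 2.70·e^(−0.0229·3/12) + 2.70·e^(−0.0229·4/12)
I = 2.6846 + 2.6795 = 5.3641
F = (S − I)·e^(rT) = (126.06 − 5.3641) · e^(0.0229·6/12)
= 120.6959 · e^0.011450 = 120.6959 × 1.011516 = $122.09

$122.09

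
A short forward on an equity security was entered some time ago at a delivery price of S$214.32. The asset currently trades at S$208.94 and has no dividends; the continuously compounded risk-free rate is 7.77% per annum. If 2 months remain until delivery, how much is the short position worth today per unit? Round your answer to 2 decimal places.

Current fair forward for the remaining 2 months: F = S·e^(r·T), r = 0.0777
F = 208.94 · e^(0.0777 × 2/12) = 208.94 × 1.013034 = 211.6633
Value of long forward = (F − K)·e^(−rT) = (211.6633 − 214.32) · e^(−0.0777·2/12)
= -2.6567 × 0.987133 = -2.62
Short position value = −(long value) = S$2.62

S$2.62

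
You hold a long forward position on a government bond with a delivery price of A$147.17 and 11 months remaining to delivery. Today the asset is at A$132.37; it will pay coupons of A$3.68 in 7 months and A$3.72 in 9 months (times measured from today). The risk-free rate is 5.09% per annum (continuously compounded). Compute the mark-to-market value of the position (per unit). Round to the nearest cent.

PV(remaining coupons) I = 3.68·e^(−0.0509·7/12) + 3.72·e^(−0.0509·9/12) = 7.1530
Current forward F = (S − I)·e^(rT) = (132.37 − 7.1530)·e^(0.0509·11/12) = 125.2170 × 1.047764 = 131.1979
Value (long) = (F − K)·e^(−rT) = (131.1979 − 147.17) × 0.954413 = -15.2440
Value = -A$15.24

-A$15.24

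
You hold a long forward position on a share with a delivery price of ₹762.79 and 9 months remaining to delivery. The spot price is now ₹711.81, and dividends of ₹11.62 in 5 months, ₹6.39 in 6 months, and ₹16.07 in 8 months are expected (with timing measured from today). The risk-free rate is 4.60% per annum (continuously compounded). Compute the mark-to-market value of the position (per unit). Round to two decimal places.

-₹58.34

PV(remaining dividends) I = 11.62·e^(−0.0460·5/12) + 6.39·e^(−0.0460·6/12) + 16.07·e^(−0.0460·8/12) = 33.2288
Current forward F = (S − I)·e^(rT) = (711.81 − 33.2288)·e^(0.0460·9/12) = 678.5812 × 1.035102 = 702.4008
Value (long) = (F − K)·e^(−rT) = (702.4008 − 762.79) × 0.966088 = -58.3413
Value = -₹58.34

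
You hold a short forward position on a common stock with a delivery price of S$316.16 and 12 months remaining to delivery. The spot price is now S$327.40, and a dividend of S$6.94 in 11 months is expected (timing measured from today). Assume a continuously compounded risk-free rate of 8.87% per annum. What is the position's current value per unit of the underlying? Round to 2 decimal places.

-S$31.68

PV(remaining dividends) I = 6.94·e^(−0.0887·11/12) = 6.3981
Current forward F = (S − I)·e^(rT) = (327.40 − 6.3981)·e^(0.0887·12/12) = 321.0019 × 1.092753 = 350.7758
Value (long) = (F − K)·e^(−rT) = (350.7758 − 316.16) × 0.915120 = 31.6776
Short position value = −(long value) = -S$31.68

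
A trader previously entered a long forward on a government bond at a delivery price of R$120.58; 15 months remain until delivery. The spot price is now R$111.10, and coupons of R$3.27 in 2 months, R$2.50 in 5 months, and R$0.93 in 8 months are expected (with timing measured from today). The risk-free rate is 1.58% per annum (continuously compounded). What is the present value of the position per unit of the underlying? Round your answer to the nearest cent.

PV(remaining coupons) I = 3.27·e^(−0.0158·2/12) + 2.50·e^(−0.0158·5/12) + 0.93·e^(−0.0158·8/12) = 6.6653
Current forward F = (S − I)·e^(rT) = (111.10 − 6.6653)·e^(0.0158·15/12) = 104.4347 × 1.019946 = 106.5178
Value (long) = (F − K)·e^(−rT) = (106.5178 − 120.58) × 0.980444 = -13.7872
Value = -R$13.79

-R$13.79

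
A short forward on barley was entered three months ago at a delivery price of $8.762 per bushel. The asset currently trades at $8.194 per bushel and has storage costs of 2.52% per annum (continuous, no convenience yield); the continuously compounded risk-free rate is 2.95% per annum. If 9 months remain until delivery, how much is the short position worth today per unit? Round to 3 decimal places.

$0.220 per bushel

Current fair forward for the remaining 9 months: F = S·e^((r + u)·T), (r + u) = 0.0295 + 0.0252 = 0.0547
F = 8.194 · e^(0.0547 × 9/12) = 8.194 × 1.041878 = 8.5371
Value of long forward = (F − K)·e^(−rT) = (8.5371 − 8.762) · e^(−0.0295·9/12)
= -0.2249 × 0.978118 = -0.220
Short position value = −(long value) = $0.220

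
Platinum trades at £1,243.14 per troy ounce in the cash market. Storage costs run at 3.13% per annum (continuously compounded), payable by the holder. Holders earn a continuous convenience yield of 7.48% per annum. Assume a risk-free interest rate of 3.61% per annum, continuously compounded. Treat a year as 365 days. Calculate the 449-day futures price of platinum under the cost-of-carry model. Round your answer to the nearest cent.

Net carry = r + u − y = 0.0361 + 0.0313 − 0.0748 = -0.0074
F = S·e^((r+u−y)T) = 1243.14 · e^(-0.0074 × 449/365) = 1243.14 · e^-0.00910301
= 1243.14 × 0.99093830 = £1,231.88 per troy ounce

£1,231.88 per troy ounce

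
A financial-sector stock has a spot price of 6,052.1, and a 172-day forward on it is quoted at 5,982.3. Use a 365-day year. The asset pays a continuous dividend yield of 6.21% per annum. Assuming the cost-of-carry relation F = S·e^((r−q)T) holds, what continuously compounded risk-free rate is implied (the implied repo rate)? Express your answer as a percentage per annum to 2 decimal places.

3.75%

From F = S·e^((r−q)T): (r − q) = ln(F/S)/T
ln(5982.3/6052.1) = ln(0.988467) = -0.011600
(r − q) = -0.011600 / (172/365) = -0.024616
r = ln(F/S)/T + q = -0.024616 + 0.0621 = 0.037484
r = 3.75%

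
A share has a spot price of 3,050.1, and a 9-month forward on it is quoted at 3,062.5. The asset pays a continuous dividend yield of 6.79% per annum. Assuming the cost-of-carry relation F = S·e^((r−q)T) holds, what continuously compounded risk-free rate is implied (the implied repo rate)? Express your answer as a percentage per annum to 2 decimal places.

7.33%

From F = S·e^((r−q)T): (r − q) = ln(F/S)/T
ln(3062.5/3050.1) = ln(1.004065) = 0.004057
(r − q) = 0.004057 / (9/12) = 0.005409
r = ln(F/S)/T + q = 0.005409 + 0.0679 = 0.073309
r = 7.33%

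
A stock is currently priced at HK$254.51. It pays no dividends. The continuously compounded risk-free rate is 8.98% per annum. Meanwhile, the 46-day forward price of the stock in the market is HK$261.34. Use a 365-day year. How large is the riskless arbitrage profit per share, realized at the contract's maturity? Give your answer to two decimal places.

HK$3.93 per share

Fair forward: F* = S·e^(carry·T), with carry = r = 0.0898
F* = 254.51 · e^(0.0898 × 46/365) = 254.51 · e^0.011317 = 254.51 × 1.011381 = HK$257.4066
Market HK$261.34 > fair HK$257.4066: forward overpriced → cash-and-carry (buy spot, short the forward).
At maturity, profit = |F_mkt − F*| = |261.34 − 257.4066| = HK$3.93 per share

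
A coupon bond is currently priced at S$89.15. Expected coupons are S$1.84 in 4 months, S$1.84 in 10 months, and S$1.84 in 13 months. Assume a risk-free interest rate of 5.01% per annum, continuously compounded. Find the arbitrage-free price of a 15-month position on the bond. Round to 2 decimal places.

PV(coupons) I = 1.84·e^(−0.0501·4/12) + 1.84·e^(−0.0501·10/12) + 1.84·e^(−0.0501·13/12)
I = 1.8095 + 1.7648 + 1.7428 = 5.3171
F = (S − I)·e^(rT) = (89.15 − 5.3171) · e^(0.0501·15/12)
= 83.8329 · e^0.062625 = 83.8329 × 1.064628 = S$89.25

S$89.25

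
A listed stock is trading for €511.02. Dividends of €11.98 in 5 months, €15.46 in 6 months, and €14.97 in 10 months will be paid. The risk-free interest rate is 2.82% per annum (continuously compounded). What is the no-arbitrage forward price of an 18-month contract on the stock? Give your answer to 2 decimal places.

€489.59

PV(dividends) I = 11.98·e^(−0.0282·5/12) + 15.46·e^(−0.0282·6/12) + 14.97·e^(−0.0282·10/12)
I = 11.8401 + 15.2435 + 14.6223 = 41.7059
F = (S − I)·e^(rT) = (511.02 − 41.7059) · e^(0.0282·18/12)
= 469.3141 · e^0.042300 = 469.3141 × 1.043207 = €489.59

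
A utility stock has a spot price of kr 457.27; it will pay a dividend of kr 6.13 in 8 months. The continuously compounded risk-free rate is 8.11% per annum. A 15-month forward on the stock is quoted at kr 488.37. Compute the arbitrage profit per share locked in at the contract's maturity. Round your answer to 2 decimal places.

kr 11.26 per share

PV(dividends) I = 6.13·e^(−0.0811·8/12) = 5.8074
Fair forward F* = (S − I)·e^(rT) = (457.27 − 5.8074)·e^0.101375 = 451.4626 × 1.106692 = 499.6300
Market kr 488.37 < fair 499.6300: forward underpriced → reverse cash-and-carry (short the stock, invest proceeds at r, pay the dividends, go long the forward).
Profit at T = |F_mkt − F*| = |488.37 − 499.6300| = kr 11.26 per share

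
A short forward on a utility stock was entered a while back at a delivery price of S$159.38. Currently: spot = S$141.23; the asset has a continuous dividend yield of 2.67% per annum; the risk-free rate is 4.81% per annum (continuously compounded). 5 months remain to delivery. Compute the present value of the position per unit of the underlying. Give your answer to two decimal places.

S$16.55

Current fair forward for the remaining 5 months: F = S·e^((r − q)·T), (r − q) = 0.0481 − 0.0267 = 0.0214
F = 141.23 · e^(0.0214 × 5/12) = 141.23 × 1.008957 = 142.4950
Value of long forward = (F − K)·e^(−rT) = (142.4950 − 159.38) · e^(−0.0481·5/12)
= -16.8850 × 0.980158 = -16.55
Short position value = −(long value) = S$16.55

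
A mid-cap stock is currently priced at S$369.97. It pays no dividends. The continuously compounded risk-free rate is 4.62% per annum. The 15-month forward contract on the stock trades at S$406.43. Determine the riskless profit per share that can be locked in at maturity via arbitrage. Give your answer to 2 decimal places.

S$14.47 per share

Fair forward: F* = S·e^(carry·T), with carry = r = 0.0462
F* = 369.97 · e^(0.0462 × 15/12) = 369.97 · e^0.057750 = 369.97 × 1.059450 = S$391.9647
Market S$406.43 > fair S$391.9647: forward overpriced → cash-and-carry (buy spot, short the forward).
At maturity, profit = |F_mkt − F*| = |406.43 − 391.9647| = S$14.47 per share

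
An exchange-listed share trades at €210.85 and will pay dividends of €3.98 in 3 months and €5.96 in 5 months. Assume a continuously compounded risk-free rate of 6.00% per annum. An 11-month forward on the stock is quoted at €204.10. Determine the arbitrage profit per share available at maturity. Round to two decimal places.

€8.39 per share

PV(dividends) I = 3.98·e^(−0.0600·3/12) + 5.96·e^(−0.0600·5/12) = 9.7336
Fair forward F* = (S − I)·e^(rT) = (210.85 − 9.7336)·e^0.055000 = 201.1164 × 1.056541 = 212.4877
Market €204.10 < fair 212.4877: forward underpriced → reverse cash-and-carry (short the stock, invest proceeds at r, pay the dividends, go long the forward).
Profit at T = |F_mkt − F*| = |204.10 − 212.4877| = €8.39 per share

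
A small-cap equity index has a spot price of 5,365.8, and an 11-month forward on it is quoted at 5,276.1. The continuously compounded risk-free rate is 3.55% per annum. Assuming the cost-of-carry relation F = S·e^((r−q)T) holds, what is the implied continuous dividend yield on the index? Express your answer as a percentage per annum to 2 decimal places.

5.39%

From F = S·e^((r−q)T): (r − q) = ln(F/S)/T
ln(5276.1/5365.8) = ln(0.983283) = -0.016858
(r − q) = -0.016858 / (11/12) = -0.018391
q = r − ln(F/S)/T = 0.0355 + 0.018391 = 0.053891
q = 5.39%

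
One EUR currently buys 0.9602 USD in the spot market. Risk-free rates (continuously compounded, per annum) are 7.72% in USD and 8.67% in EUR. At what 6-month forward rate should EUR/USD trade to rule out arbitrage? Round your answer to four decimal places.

0.9556

F = S·e^((r_USD − r_EUR)T) = 0.9602 · e^((0.0772 − 0.0867) × 6/12)
= 0.9602 · e^-0.004750 = 0.9602 × 0.995261
F = 0.9556 USD per EUR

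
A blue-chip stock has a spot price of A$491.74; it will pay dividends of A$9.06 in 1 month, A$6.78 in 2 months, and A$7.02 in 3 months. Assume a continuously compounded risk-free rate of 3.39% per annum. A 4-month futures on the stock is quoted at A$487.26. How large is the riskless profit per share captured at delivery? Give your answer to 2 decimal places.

PV(dividends) I = 9.06·e^(−0.0339·1/12) + 6.78·e^(−0.0339·2/12) + 7.02·e^(−0.0339·3/12) = 22.7370
Fair futures F* = (S − I)·e^(rT) = (491.74 − 22.7370)·e^0.011300 = 469.0030 × 1.011364 = 474.3328
Market A$487.26 > fair 474.3328: forward overpriced → cash-and-carry (borrow at r, buy the stock and collect the dividends, short the forward).
Profit at T = |F_mkt − F*| = |487.26 − 474.3328| = A$12.93 per share

A$12.93 per share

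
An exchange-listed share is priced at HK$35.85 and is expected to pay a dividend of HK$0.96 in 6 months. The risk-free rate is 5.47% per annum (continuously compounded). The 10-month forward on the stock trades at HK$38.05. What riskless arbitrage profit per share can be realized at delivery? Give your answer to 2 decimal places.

HK$1.51 per share

PV(dividends) I = 0.96·e^(−0.0547·6/12) = 0.9341
Fair forward F* = (S − I)·e^(rT) = (35.85 − 0.9341)·e^0.045583 = 34.9159 × 1.046638 = 36.5443
Market HK$38.05 > fair 36.5443: forward overpriced → cash-and-carry (borrow at r, buy the stock and collect the dividends, short the forward).
Profit at T = |F_mkt − F*| = |38.05 − 36.5443| = HK$1.51 per share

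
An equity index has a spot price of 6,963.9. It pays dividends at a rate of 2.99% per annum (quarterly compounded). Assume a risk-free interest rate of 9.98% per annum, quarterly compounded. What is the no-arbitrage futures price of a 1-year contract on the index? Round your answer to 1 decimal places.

F = S · (1+r/4)^(4T) / (1+q/4)^(4T)
= 6963.9 × 1.103598 / 1.030237 = 6963.9 × 1.071208
F = 7,459.8

7,459.8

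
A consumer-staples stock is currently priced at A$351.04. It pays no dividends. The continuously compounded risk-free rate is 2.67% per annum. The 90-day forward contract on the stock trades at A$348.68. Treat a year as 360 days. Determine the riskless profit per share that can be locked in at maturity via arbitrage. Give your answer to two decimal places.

A$4.71 per share

Fair forward: F* = S·e^(carry·T), with carry = r = 0.0267
F* = 351.04 · e^(0.0267 × 90/360) = 351.04 · e^0.006675 = 351.04 × 1.006697 = A$353.3909
Market A$348.68 < fair A$353.3909: forward underpriced → reverse cash-and-carry (short spot, go long the forward).
At maturity, profit = |F_mkt − F*| = |348.68 − 353.3909| = A$4.71 per share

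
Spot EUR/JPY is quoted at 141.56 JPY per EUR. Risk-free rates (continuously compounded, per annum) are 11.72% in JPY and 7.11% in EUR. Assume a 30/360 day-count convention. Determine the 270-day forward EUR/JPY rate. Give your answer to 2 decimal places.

146.54

F = S·e^((r_JPY − r_EUR)T) = 141.56 · e^((0.1172 − 0.0711) × 270/360)
= 141.56 · e^0.034575 = 141.56 × 1.035180
F = 146.54 JPY per EUR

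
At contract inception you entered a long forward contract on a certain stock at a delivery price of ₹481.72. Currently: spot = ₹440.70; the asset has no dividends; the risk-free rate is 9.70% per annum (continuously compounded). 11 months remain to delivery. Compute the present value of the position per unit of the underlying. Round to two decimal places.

Current fair forward for the remaining 11 months: F = S·e^(r·T), r = 0.0970
F = 440.70 · e^(0.0970 × 11/12) = 440.70 × 1.092990 = 481.6807
Value of long forward = (F − K)·e^(−rT) = (481.6807 − 481.72) · e^(−0.0970·11/12)
= -0.0393 × 0.914922 = -0.04

-₹0.04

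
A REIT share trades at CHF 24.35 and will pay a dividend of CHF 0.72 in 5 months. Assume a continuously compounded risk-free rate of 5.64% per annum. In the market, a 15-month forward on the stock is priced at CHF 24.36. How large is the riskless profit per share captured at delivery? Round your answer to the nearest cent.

CHF 1.01 per share

PV(dividends) I = 0.72·e^(−0.0564·5/12) = 0.7033
Fair forward F* = (S − I)·e^(rT) = (24.35 − 0.7033)·e^0.070500 = 23.6467 × 1.073045 = 25.3740
Market CHF 24.36 < fair 25.3740: forward underpriced → reverse cash-and-carry (short the stock, invest proceeds at r, pay the dividends, go long the forward).
Profit at T = |F_mkt − F*| = |24.36 − 25.3740| = CHF 1.01 per share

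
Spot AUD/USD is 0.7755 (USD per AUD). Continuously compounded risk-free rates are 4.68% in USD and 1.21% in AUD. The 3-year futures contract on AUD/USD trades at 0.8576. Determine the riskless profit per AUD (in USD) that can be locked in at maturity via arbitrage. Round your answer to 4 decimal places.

0.0030 per AUD (in USD)

Fair futures: F* = S·e^(carry·T), with carry = (r_USD − r_AUD) = 0.0468 − 0.0121 = 0.0347
F* = 0.7755 · e^(0.0347 × 3) = 0.7755 · e^0.104100 = 0.7755 × 1.109711 = 0.8606
Market 0.8576 < fair 0.8606: forward underpriced → reverse cash-and-carry (short spot, go long the forward).
At maturity, profit = |F_mkt − F*| = |0.8576 − 0.8606| = 0.0030 per AUD (in USD)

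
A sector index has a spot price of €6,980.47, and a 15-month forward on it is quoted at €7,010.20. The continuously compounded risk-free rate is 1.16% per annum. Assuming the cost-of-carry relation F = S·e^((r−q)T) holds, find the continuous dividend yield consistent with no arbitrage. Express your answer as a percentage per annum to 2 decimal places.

From F = S·e^((r−q)T): (r − q) = ln(F/S)/T
ln(7010.20/6980.47) = ln(1.004259) = 0.004250
(r − q) = 0.004250 / (15/12) = 0.003400
q = r − ln(F/S)/T = 0.0116 − 0.003400 = 0.008200
q = 0.82%

0.82%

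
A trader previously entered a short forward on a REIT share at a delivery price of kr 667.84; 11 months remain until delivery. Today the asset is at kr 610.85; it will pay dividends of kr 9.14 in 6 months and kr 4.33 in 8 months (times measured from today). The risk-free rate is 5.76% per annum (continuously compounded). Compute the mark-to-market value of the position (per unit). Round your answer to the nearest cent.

kr 35.69

PV(remaining dividends) I = 9.14·e^(−0.0576·6/12) + 4.33·e^(−0.0576·8/12) = 13.0474
Current forward F = (S − I)·e^(rT) = (610.85 − 13.0474)·e^(0.0576·11/12) = 597.8026 × 1.054219 = 630.2149
Value (long) = (F − K)·e^(−rT) = (630.2149 − 667.84) × 0.948570 = -35.6900
Short position value = −(long value) = kr 35.69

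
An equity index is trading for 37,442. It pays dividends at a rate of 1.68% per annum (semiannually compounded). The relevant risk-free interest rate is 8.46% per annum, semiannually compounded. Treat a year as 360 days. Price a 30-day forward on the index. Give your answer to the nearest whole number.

37,649

F = S · (1+r/2)^(2T) / (1+q/2)^(2T)
= 37442 × 1.006929 / 1.001395 = 37442 × 1.005526
F = 37,649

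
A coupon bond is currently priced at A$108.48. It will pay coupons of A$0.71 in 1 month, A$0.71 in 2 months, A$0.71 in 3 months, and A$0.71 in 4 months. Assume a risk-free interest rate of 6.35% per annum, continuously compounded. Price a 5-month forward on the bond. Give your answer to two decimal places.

PV(coupons) I = 0.71·e^(−0.0635·1/12) + 0.71·e^(−0.0635·2/12) + 0.71·e^(−0.0635·3/12) + 0.71·e^(−0.0635·4/12)
I = 0.7063 + 0.7025 + 0.6988 + 0.6951 = 2.8027
F = (S − I)·e^(rT) = (108.48 − 2.8027) · e^(0.0635·5/12)
= 105.6773 · e^0.026458 = 105.6773 × 1.026811 = A$108.51

A$108.51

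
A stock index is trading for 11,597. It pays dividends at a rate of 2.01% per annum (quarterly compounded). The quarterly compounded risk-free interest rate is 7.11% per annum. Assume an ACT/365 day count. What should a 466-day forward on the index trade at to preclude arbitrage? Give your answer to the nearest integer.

F = S · (1+r/4)^(4T) / (1+q/4)^(4T)
= 11597 × 1.094149 / 1.025928 = 11597 × 1.066497
F = 12,368

12,368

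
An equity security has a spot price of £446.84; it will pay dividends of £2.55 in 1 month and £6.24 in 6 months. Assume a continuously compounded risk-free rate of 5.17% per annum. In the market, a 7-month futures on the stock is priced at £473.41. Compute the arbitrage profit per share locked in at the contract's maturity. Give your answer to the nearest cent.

PV(dividends) I = 2.55·e^(−0.0517·1/12) + 6.24·e^(−0.0517·6/12) = 8.6198
Fair futures F* = (S − I)·e^(rT) = (446.84 − 8.6198)·e^0.030158 = 438.2202 × 1.030617 = 451.6372
Market £473.41 > fair 451.6372: forward overpriced → cash-and-carry (borrow at r, buy the stock and collect the dividends, short the forward).
Profit at T = |F_mkt − F*| = |473.41 − 451.6372| = £21.77 per share

£21.77 per share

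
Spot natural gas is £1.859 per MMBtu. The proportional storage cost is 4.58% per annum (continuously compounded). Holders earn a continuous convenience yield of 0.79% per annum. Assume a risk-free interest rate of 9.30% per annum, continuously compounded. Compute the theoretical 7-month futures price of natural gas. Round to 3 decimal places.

£2.007 per MMBtu

Net carry = r + u − y = 0.0930 + 0.0458 − 0.0079 = 0.1309
F = S·e^((r+u−y)T) = 1.859 · e^(0.1309 × 7/12) = 1.859 · e^0.076358
= 1.859 × 1.079349 = £2.007 per MMBtu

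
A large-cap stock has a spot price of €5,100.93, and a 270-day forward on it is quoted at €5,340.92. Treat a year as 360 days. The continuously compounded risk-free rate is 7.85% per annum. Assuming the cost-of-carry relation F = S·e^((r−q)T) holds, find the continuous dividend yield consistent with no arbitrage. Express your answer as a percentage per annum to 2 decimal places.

1.72%

From F = S·e^((r−q)T): (r − q) = ln(F/S)/T
ln(5340.92/5100.93) = ln(1.047048) = 0.045975
(r − q) = 0.045975 / (270/360) = 0.061300
q = r − ln(F/S)/T = 0.0785 − 0.061300 = 0.017200
q = 1.72%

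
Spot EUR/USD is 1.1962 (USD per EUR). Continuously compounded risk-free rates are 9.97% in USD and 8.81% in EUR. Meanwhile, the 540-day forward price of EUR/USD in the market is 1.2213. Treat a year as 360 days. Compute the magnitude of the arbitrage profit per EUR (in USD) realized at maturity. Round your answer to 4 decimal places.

0.0041 per EUR (in USD)

Fair forward: F* = S·e^(carry·T), with carry = (r_USD − r_EUR) = 0.0997 − 0.0881 = 0.0116
F* = 1.1962 · e^(0.0116 × 540/360) = 1.1962 · e^0.017400 = 1.1962 × 1.017552 = 1.2172
Market 1.2213 > fair 1.2172: forward overpriced → cash-and-carry (buy spot, short the forward).
At maturity, profit = |F_mkt − F*| = |1.2213 − 1.2172| = 0.0041 per EUR (in USD)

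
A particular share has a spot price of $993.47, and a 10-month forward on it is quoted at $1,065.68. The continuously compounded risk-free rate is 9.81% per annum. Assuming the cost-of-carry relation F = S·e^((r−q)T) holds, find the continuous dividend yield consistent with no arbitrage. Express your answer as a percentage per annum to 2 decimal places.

1.39%

From F = S·e^((r−q)T): (r − q) = ln(F/S)/T
ln(1065.68/993.47) = ln(1.072685) = 0.070165
(r − q) = 0.070165 / (10/12) = 0.084198
q = r − ln(F/S)/T = 0.0981 − 0.084198 = 0.013902
q = 1.39%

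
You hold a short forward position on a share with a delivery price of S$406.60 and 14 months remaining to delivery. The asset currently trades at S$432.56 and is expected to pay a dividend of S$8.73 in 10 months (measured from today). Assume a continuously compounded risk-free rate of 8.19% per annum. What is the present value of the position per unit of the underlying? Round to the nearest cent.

-S$54.86

PV(remaining dividends) I = 8.73·e^(−0.0819·10/12) = 8.1541
Current forward F = (S − I)·e^(rT) = (432.56 − 8.1541)·e^(0.0819·14/12) = 424.4059 × 1.100264 = 466.9585
Value (long) = (F − K)·e^(−rT) = (466.9585 − 406.60) × 0.908873 = 54.8582
Short position value = −(long value) = -S$54.86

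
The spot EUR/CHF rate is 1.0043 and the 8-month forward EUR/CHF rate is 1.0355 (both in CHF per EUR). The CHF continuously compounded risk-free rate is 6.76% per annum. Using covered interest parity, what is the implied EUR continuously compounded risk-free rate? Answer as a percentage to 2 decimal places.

F = S·e^((r_CHF − r_EUR)T) ⇒ r_EUR = r_CHF − ln(F/S)/T
ln(1.0355/1.0043) = 0.030594; /(8/12) = 0.045891
r_EUR = 0.0676 − 0.045891 = 0.021709
r_EUR = 2.17%

2.17%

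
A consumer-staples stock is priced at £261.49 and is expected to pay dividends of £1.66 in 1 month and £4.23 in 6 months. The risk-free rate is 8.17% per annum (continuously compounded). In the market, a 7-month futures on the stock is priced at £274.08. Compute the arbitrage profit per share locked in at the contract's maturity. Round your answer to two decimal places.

£5.81 per share

PV(dividends) I = 1.66·e^(−0.0817·1/12) + 4.23·e^(−0.0817·6/12) = 5.7094
Fair futures F* = (S − I)·e^(rT) = (261.49 − 5.7094)·e^0.047658 = 255.7806 × 1.048812 = 268.2658
Market £274.08 > fair 268.2658: forward overpriced → cash-and-carry (borrow at r, buy the stock and collect the dividends, short the forward).
Profit at T = |F_mkt − F*| = |274.08 − 268.2658| = £5.81 per share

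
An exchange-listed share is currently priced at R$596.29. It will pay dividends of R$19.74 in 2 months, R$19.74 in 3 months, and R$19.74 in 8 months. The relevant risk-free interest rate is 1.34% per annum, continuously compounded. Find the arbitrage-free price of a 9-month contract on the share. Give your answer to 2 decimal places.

R$542.78

PV(dividends) I = 19.74·e^(−0.0134·2/12) + 19.74·e^(−0.0134·3/12) + 19.74·e^(−0.0134·8/12)
I = 19.6960 + 19.6740 + 19.5644 = 58.9344
F = (S − I)·e^(rT) = (596.29 − 58.9344) · e^(0.0134·9/12)
= 537.3556 · e^0.010050 = 537.3556 × 1.010101 = R$542.78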